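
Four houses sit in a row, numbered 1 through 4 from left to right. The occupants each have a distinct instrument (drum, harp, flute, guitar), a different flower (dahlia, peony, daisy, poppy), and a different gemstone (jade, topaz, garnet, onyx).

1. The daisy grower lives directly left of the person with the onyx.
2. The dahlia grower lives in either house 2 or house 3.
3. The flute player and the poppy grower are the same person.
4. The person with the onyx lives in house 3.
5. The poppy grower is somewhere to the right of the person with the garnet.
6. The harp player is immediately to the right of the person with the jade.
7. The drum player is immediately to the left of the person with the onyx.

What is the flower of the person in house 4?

The person with the onyx is in house 3 (clue 4).
The drum player is in house 2 (clue 7).
House 4 gemstone: only topaz fits.
Clue 1: the daisy grower is in house 2.
Clue 6 places the harp player in house 3.
Clue 6 places the person with the jade in house 2.
That leaves guitar as the instrument for house 1.
So house 4 gets flute for instrument.
So house 1 gets peony for flower.
House 4's flower must be poppy (nothing else left).
House 1 gemstone: only garnet fits.
So house 3 gets dahlia for flower.
So: house 1 = guitar/peony/garnet, house 2 = drum/daisy/jade, house 3 = harp/dahlia/onyx, house 4 = flute/poppy/topaz.

poppy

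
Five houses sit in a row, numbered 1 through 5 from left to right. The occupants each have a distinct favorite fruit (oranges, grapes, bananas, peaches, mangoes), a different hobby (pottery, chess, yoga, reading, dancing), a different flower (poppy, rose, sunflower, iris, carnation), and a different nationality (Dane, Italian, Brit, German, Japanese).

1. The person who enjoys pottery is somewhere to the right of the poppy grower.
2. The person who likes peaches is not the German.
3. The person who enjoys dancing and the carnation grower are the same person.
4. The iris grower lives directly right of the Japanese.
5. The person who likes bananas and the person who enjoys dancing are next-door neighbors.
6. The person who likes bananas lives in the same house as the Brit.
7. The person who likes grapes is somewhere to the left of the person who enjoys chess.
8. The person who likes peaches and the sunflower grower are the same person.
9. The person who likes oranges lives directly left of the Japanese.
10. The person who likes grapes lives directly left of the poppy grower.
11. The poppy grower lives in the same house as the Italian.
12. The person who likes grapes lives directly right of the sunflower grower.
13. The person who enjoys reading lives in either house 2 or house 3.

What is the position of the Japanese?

The person who likes grapes is narrowed to house 2 or 3; consider each.
Placing it in house 3 leads to a contradiction, so it's in house 2.
Clue 10: the poppy grower is in house 3.
By clue 11, the Italian is in house 3.
Clue 12: the sunflower grower is in house 1.
House 1's favorite fruit must be peaches (nothing else left).
By clue 4, the iris grower is in house 5.
Clue 4 places the Japanese in house 4.
House 3's favorite fruit must be oranges (nothing else left).
So house 1 gets yoga for hobby.
The only nationality still possible for house 1 is Dane.
House 2 nationality: only German fits.
So house 5 gets Brit for nationality.
The person who likes bananas is in house 5 (clue 5).
Clue 5 places the person who enjoys dancing in house 4.
The only favorite fruit still possible for house 4 is mangoes.
The only hobby still possible for house 2 is reading.
House 3's hobby must be chess (nothing else left).
The only hobby still possible for house 5 is pottery.
From clue 3, the carnation grower must be in house 4.
The only flower still possible for house 2 is rose.
So: house 1 = peaches/yoga/sunflower/Dane, house 2 = grapes/reading/rose/German, house 3 = oranges/chess/poppy/Italian, house 4 = mangoes/dancing/carnation/Japanese, house 5 = bananas/pottery/iris/Brit.

4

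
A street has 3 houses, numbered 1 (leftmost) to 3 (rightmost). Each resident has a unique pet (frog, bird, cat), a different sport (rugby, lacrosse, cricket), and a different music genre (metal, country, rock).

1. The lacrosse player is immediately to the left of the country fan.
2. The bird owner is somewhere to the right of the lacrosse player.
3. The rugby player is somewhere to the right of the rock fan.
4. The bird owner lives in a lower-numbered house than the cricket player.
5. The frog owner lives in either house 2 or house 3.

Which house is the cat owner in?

Clue 4 places the bird owner in house 2.
The cricket player is in house 3 (clue 4).
That leaves cat as the pet for house 1.
House 3's pet must be frog (nothing else left).
House 1's sport must be lacrosse (nothing else left).
So house 2 gets rugby for sport.
From clue 1, the country fan must be in house 2.
From clue 3, the rock fan must be in house 1.
The only music genre still possible for house 3 is metal.
So: house 1 = cat/lacrosse/rock, house 2 = bird/rugby/country, house 3 = frog/cricket/metal.

1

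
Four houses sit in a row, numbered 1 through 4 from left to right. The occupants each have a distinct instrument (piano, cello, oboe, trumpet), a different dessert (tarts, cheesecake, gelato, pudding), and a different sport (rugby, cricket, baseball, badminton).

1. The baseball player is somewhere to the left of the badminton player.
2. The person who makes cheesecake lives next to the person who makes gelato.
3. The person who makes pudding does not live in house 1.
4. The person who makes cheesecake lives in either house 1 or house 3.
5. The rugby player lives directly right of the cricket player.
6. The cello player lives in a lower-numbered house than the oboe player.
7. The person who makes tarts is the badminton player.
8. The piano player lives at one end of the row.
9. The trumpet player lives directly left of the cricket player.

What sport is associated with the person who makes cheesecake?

baseball

So house 1 gets baseball for sport.
The only dessert still possible for house 1 is cheesecake.
The person who makes gelato is in house 2 (clue 2).
The only sport still possible for house 2 is cricket.
Clue 5: the rugby player is in house 3.
Clue 9 places the trumpet player in house 1.
That leaves badminton as the sport for house 4.
By clue 7, the person who makes tarts is in house 4.
So house 2 gets cello for instrument.
The only instrument still possible for house 3 is oboe.
So house 4 gets piano for instrument.
That leaves pudding as the dessert for house 3.
So: house 1 = trumpet/cheesecake/baseball, house 2 = cello/gelato/cricket, house 3 = oboe/pudding/rugby, house 4 = piano/tarts/badminton.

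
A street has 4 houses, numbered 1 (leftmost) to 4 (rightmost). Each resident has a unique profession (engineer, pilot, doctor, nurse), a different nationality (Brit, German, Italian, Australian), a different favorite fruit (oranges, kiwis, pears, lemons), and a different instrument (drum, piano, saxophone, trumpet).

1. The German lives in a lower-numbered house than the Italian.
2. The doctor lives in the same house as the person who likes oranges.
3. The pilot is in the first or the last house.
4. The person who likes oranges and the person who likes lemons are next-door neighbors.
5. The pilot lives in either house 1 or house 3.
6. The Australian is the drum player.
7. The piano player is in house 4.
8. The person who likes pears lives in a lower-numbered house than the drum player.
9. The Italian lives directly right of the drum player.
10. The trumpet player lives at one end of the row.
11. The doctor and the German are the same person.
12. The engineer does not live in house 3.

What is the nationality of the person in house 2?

German

By clue 5, the pilot is in house 1.
By clue 7, the piano player is in house 4.
House 1's instrument must be trumpet (nothing else left).
House 1 nationality: only Brit fits.
House 4 nationality: only Italian fits.
Clue 9: the drum player is in house 3.
So house 2 gets saxophone for instrument.
From clue 6, the Australian must be in house 3.
House 2 nationality: only German fits.
Clue 11: the doctor is in house 2.
House 3 profession: only nurse fits.
House 4's profession must be engineer (nothing else left).
The person who likes oranges is in house 2 (clue 2).
That leaves pears as the favorite fruit for house 1.
House 3's favorite fruit must be lemons (nothing else left).
So house 4 gets kiwis for favorite fruit.
So: house 1 = pilot/Brit/pears/trumpet, house 2 = doctor/German/oranges/saxophone, house 3 = nurse/Australian/lemons/drum, house 4 = engineer/Italian/kiwis/piano.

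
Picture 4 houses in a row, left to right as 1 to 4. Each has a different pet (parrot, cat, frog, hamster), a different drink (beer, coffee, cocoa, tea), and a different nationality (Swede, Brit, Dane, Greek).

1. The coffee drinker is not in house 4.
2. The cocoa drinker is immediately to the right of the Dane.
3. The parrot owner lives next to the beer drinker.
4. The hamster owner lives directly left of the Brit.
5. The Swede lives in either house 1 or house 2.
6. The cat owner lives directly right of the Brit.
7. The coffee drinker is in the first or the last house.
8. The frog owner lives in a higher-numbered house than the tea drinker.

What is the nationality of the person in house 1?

Swede

Clue 7: the coffee drinker is in house 1.
House 4's nationality must be Greek (nothing else left).
The cat owner is narrowed to house 3 or 4; consider each.
Placing it in house 4 leads to a contradiction, so it's in house 3.
Clue 6: the Brit is in house 2.
So house 4 gets frog for pet.
The only nationality still possible for house 3 is Dane.
The cocoa drinker is in house 4 (clue 2).
The hamster owner is in house 1 (clue 4).
That leaves parrot as the pet for house 2.
House 1 nationality: only Swede fits.
The beer drinker is in house 3 (clue 3).
The only drink still possible for house 2 is tea.
So: house 1 = hamster/coffee/Swede, house 2 = parrot/tea/Brit, house 3 = cat/beer/Dane, house 4 = frog/cocoa/Greek.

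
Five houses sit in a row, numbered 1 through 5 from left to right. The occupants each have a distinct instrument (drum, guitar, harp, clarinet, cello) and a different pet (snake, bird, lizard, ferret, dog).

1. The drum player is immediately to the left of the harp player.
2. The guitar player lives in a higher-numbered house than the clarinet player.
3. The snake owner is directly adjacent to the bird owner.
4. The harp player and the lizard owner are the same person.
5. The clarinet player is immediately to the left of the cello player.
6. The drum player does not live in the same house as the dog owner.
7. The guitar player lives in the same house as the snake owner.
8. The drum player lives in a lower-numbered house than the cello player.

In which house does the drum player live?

The cello player is narrowed to house 2 or 3 or 4 or 5; consider each.
Placing it in house 2 and house 3 and house 5 leads to a contradiction, so it's in house 4.
From clue 5, the clarinet player must be in house 3.
The only instrument still possible for house 1 is drum.
From clue 1, the harp player must be in house 2.
Clue 2 places the guitar player in house 5.
From clue 4, the lizard owner must be in house 2.
Clue 7: the snake owner is in house 5.
Clue 3 places the bird owner in house 4.
So house 1 gets ferret for pet.
House 3 pet: only dog fits.
So: house 1 = drum/ferret, house 2 = harp/lizard, house 3 = clarinet/dog, house 4 = cello/bird, house 5 = guitar/snake.

1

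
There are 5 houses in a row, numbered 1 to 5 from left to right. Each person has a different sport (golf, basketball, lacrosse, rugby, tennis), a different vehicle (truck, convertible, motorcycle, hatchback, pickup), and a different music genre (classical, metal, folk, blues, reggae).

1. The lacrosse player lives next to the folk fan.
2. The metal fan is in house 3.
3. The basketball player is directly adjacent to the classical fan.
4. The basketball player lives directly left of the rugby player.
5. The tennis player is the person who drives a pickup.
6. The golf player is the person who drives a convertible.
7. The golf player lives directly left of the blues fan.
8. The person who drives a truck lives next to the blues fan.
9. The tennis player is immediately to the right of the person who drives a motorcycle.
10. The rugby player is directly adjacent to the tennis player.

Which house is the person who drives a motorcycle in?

Clue 2: the metal fan is in house 3.
The golf player is narrowed to house 1 or 3 or 4; consider each.
Placing it in house 3 and house 4 leads to a contradiction, so it's in house 1.
Clue 6: the person who drives a convertible is in house 1.
By clue 7, the blues fan is in house 2.
The only vehicle still possible for house 3 is truck.
The tennis player is in house 5 (clue 9).
Clue 9: the person who drives a motorcycle is in house 4.
The rugby player is in house 4 (clue 10).
So house 2 gets hatchback for vehicle.
The only vehicle still possible for house 5 is pickup.
The basketball player is in house 3 (clue 4).
The only sport still possible for house 2 is lacrosse.
That leaves reggae as the music genre for house 5.
The folk fan is in house 1 (clue 1).
Clue 3: the classical fan is in house 4.
So: house 1 = golf/convertible/folk, house 2 = lacrosse/hatchback/blues, house 3 = basketball/truck/metal, house 4 = rugby/motorcycle/classical, house 5 = tennis/pickup/reggae.

4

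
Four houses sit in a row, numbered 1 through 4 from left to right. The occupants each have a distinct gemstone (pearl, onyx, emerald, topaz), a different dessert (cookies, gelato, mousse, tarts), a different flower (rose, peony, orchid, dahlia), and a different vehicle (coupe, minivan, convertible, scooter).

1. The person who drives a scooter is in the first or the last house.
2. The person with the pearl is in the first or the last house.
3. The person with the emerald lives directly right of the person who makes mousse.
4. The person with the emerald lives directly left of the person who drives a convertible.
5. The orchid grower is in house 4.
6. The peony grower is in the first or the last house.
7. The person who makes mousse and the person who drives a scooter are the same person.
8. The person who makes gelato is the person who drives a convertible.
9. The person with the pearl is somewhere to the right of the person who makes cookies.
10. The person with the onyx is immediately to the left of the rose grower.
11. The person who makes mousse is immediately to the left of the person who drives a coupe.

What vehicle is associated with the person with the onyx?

From clue 5, the orchid grower must be in house 4.
Clue 7: the person who makes mousse is in house 1.
Clue 7: the person who drives a scooter is in house 1.
Clue 9 places the person with the pearl in house 4.
From clue 11, the person who drives a coupe must be in house 2.
Clue 3: the person with the emerald is in house 2.
By clue 4, the person who drives a convertible is in house 3.
By clue 8, the person who makes gelato is in house 3.
So house 3 gets topaz for gemstone.
House 4's dessert must be tarts (nothing else left).
House 1's flower must be peony (nothing else left).
So house 4 gets minivan for vehicle.
Clue 10: the rose grower is in house 2.
So house 1 gets onyx for gemstone.
House 2's dessert must be cookies (nothing else left).
The only flower still possible for house 3 is dahlia.
So: house 1 = onyx/mousse/peony/scooter, house 2 = emerald/cookies/rose/coupe, house 3 = topaz/gelato/dahlia/convertible, house 4 = pearl/tarts/orchid/minivan.

scooter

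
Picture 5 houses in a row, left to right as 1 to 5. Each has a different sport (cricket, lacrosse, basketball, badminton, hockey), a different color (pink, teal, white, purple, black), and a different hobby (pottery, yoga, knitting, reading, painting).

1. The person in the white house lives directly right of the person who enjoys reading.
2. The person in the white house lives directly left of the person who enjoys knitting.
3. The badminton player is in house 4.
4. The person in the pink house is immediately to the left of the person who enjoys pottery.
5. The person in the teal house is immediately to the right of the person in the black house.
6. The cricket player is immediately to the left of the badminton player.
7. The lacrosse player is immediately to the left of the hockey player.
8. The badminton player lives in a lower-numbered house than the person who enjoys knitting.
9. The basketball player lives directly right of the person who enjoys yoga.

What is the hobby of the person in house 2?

pottery

By clue 3, the badminton player is in house 4.
The cricket player is in house 3 (clue 6).
Clue 8: the person who enjoys knitting is in house 5.
House 1 sport: only lacrosse fits.
From clue 2, the person in the white house must be in house 4.
By clue 7, the hockey player is in house 2.
That leaves basketball as the sport for house 5.
From clue 1, the person who enjoys reading must be in house 3.
The person who enjoys yoga is in house 4 (clue 9).
The only color still possible for house 5 is purple.
House 1's hobby must be painting (nothing else left).
House 2 hobby: only pottery fits.
Clue 4: the person in the pink house is in house 1.
House 2 color: only black fits.
The only color still possible for house 3 is teal.
So: house 1 = lacrosse/pink/painting, house 2 = hockey/black/pottery, house 3 = cricket/teal/reading, house 4 = badminton/white/yoga, house 5 = basketball/purple/knitting.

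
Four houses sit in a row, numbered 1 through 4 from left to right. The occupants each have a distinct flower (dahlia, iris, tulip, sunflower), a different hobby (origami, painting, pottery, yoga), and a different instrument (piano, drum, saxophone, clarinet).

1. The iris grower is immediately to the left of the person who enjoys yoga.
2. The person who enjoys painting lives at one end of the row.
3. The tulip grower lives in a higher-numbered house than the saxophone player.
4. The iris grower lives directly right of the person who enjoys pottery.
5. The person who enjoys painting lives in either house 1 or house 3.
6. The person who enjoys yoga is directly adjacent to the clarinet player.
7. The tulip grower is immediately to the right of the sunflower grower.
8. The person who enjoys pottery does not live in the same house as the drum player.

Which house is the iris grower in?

By clue 5, the person who enjoys painting is in house 1.
So house 2 gets pottery for hobby.
The iris grower is in house 3 (clue 4).
Clue 1: the person who enjoys yoga is in house 4.
By clue 6, the clarinet player is in house 3.
Clue 7: the tulip grower is in house 2.
By clue 7, the sunflower grower is in house 1.
That leaves dahlia as the flower for house 4.
House 3's hobby must be origami (nothing else left).
By clue 3, the saxophone player is in house 1.
The only instrument still possible for house 2 is piano.
House 4 instrument: only drum fits.
So: house 1 = sunflower/painting/saxophone, house 2 = tulip/pottery/piano, house 3 = iris/origami/clarinet, house 4 = dahlia/yoga/drum.

3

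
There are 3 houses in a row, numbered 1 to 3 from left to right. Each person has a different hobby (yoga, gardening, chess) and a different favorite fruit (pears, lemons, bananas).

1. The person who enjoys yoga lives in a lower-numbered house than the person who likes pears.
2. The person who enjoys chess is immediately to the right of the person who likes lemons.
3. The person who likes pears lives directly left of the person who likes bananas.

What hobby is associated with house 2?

Clue 3: the person who likes pears is in house 2.
The person who likes bananas is in house 3 (clue 3).
That leaves lemons as the favorite fruit for house 1.
Clue 1 places the person who enjoys yoga in house 1.
Clue 2: the person who enjoys chess is in house 2.
House 3's hobby must be gardening (nothing else left).
So: house 1 = yoga/lemons, house 2 = chess/pears, house 3 = gardening/bananas.

chess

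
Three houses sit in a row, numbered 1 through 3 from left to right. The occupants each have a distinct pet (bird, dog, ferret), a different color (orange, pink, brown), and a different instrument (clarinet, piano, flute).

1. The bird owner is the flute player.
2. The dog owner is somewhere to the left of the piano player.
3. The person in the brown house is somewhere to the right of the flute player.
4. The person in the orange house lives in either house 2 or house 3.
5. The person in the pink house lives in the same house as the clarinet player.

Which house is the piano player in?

House 1's color must be pink (nothing else left).
The clarinet player is in house 1 (clue 5).
The only pet still possible for house 3 is ferret.
House 2's instrument must be flute (nothing else left).
The only instrument still possible for house 3 is piano.
Clue 1 places the bird owner in house 2.
From clue 3, the person in the brown house must be in house 3.
So house 1 gets dog for pet.
The only color still possible for house 2 is orange.
So: house 1 = dog/pink/clarinet, house 2 = bird/orange/flute, house 3 = ferret/brown/piano.

3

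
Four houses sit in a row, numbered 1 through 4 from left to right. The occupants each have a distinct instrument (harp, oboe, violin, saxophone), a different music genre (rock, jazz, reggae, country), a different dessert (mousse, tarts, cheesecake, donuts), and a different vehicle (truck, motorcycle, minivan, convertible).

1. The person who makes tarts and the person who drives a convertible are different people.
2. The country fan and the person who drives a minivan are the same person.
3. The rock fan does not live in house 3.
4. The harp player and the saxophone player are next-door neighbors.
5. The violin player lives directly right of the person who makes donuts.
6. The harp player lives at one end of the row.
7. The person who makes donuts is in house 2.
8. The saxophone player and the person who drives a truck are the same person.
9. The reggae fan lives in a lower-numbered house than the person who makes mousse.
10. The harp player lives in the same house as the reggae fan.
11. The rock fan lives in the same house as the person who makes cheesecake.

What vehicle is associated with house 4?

The person who makes donuts is in house 2 (clue 7).
Clue 10 places the harp player in house 1.
The reggae fan is in house 1 (clue 10).
Clue 4 places the saxophone player in house 2.
Clue 5 places the violin player in house 3.
Clue 8 places the person who drives a truck in house 2.
The rock fan is in house 4 (clue 11).
By clue 11, the person who makes cheesecake is in house 4.
The only instrument still possible for house 4 is oboe.
House 1's dessert must be tarts (nothing else left).
House 3 dessert: only mousse fits.
Clue 2: the country fan is in house 3.
From clue 2, the person who drives a minivan must be in house 3.
That leaves jazz as the music genre for house 2.
The only vehicle still possible for house 1 is motorcycle.
That leaves convertible as the vehicle for house 4.
So: house 1 = harp/reggae/tarts/motorcycle, house 2 = saxophone/jazz/donuts/truck, house 3 = violin/country/mousse/minivan, house 4 = oboe/rock/cheesecake/convertible.

convertible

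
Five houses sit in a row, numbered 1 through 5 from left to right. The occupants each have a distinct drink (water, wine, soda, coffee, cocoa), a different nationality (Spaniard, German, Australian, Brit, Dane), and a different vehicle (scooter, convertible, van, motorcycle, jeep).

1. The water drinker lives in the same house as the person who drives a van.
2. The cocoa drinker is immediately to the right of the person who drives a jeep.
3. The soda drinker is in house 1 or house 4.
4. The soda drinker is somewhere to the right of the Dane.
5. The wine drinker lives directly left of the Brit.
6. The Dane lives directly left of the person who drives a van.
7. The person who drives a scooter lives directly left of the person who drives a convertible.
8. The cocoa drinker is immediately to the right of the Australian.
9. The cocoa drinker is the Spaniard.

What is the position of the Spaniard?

By clue 4, the soda drinker is in house 4.
The water drinker is narrowed to house 2 or 3; consider each.
Placing it in house 2 leads to a contradiction, so it's in house 3.
The person who drives a van is in house 3 (clue 1).
The Dane is in house 2 (clue 6).
Clue 5: the wine drinker is in house 2.
Clue 5 places the Brit in house 3.
Clue 9: the cocoa drinker is in house 5.
The Spaniard is in house 5 (clue 9).
The only drink still possible for house 1 is coffee.
The person who drives a jeep is in house 4 (clue 2).
The Australian is in house 4 (clue 8).
That leaves German as the nationality for house 1.
From clue 7, the person who drives a convertible must be in house 2.
The only vehicle still possible for house 1 is scooter.
The only vehicle still possible for house 5 is motorcycle.
So: house 1 = coffee/German/scooter, house 2 = wine/Dane/convertible, house 3 = water/Brit/van, house 4 = soda/Australian/jeep, house 5 = cocoa/Spaniard/motorcycle.

5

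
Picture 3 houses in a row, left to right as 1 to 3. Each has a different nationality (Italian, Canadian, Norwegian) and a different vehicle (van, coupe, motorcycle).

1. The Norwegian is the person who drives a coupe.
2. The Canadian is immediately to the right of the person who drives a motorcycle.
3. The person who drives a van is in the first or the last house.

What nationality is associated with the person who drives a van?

The Canadian is narrowed to house 2 or 3; consider each.
Placing it in house 2 leads to a contradiction, so it's in house 3.
Clue 2: the person who drives a motorcycle is in house 2.
The Norwegian is in house 1 (clue 1).
Clue 1: the person who drives a coupe is in house 1.
The only nationality still possible for house 2 is Italian.
The only vehicle still possible for house 3 is van.
So: house 1 = Norwegian/coupe, house 2 = Italian/motorcycle, house 3 = Canadian/van.

Canadian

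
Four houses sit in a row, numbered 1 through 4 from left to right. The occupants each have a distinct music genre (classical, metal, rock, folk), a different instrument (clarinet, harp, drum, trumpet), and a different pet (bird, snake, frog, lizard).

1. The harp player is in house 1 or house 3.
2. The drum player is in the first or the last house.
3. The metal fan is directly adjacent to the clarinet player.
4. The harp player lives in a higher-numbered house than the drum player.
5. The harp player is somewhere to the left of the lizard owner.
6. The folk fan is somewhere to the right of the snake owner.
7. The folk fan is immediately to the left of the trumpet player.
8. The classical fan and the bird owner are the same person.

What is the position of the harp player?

3

From clue 4, the harp player must be in house 3.
By clue 4, the drum player is in house 1.
Clue 5: the lizard owner is in house 4.
So house 2 gets clarinet for instrument.
That leaves trumpet as the instrument for house 4.
The folk fan is in house 3 (clue 7).
So house 4 gets rock for music genre.
So house 1 gets metal for music genre.
House 2's music genre must be classical (nothing else left).
House 3 pet: only frog fits.
Clue 8: the bird owner is in house 2.
So house 1 gets snake for pet.
So: house 1 = metal/drum/snake, house 2 = classical/clarinet/bird, house 3 = folk/harp/frog, house 4 = rock/trumpet/lizard.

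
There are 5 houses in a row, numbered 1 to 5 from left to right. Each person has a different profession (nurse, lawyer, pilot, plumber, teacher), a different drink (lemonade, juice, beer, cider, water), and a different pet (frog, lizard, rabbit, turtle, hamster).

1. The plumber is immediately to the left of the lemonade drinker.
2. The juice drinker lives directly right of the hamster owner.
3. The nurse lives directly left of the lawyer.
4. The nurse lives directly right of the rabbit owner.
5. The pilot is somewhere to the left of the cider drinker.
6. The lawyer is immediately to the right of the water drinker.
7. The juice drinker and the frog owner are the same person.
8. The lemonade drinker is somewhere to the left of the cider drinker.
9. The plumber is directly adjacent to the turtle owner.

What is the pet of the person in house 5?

So house 1 gets beer for drink.
The lawyer is narrowed to house 3 or 4 or 5; consider each.
Placing it in house 3 and house 4 leads to a contradiction, so it's in house 5.
By clue 3, the nurse is in house 4.
Clue 4: the rabbit owner is in house 3.
Clue 6: the water drinker is in house 4.
The plumber is narrowed to house 1 or 2; consider each.
Placing it in house 2 leads to a contradiction, so it's in house 1.
Clue 1: the lemonade drinker is in house 2.
The turtle owner is in house 2 (clue 9).
The only drink still possible for house 3 is cider.
House 5's drink must be juice (nothing else left).
Clue 2: the hamster owner is in house 4.
By clue 5, the pilot is in house 2.
That leaves teacher as the profession for house 3.
So house 1 gets lizard for pet.
House 5's pet must be frog (nothing else left).
So: house 1 = plumber/beer/lizard, house 2 = pilot/lemonade/turtle, house 3 = teacher/cider/rabbit, house 4 = nurse/water/hamster, house 5 = lawyer/juice/frog.

frog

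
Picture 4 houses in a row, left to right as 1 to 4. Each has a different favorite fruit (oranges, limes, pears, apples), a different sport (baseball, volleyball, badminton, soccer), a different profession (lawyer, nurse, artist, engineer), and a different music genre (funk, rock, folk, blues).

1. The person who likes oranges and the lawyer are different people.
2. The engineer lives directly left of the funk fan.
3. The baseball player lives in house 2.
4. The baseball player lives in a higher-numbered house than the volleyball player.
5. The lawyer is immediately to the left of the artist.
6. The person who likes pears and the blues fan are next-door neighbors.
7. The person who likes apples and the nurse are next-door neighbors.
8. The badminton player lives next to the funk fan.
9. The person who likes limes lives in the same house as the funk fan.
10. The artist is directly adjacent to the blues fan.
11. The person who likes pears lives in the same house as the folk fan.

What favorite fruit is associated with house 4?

pears

The baseball player is in house 2 (clue 3).
Clue 4: the volleyball player is in house 1.
The badminton player is narrowed to house 3 or 4; consider each.
Placing it in house 4 leads to a contradiction, so it's in house 3.
So house 4 gets soccer for sport.
The person who likes limes is narrowed to house 2 or 4; consider each.
Placing it in house 4 leads to a contradiction, so it's in house 2.
Clue 9 places the funk fan in house 2.
Clue 2: the engineer is in house 1.
The only music genre still possible for house 1 is rock.
The person who likes pears is narrowed to house 3 or 4; consider each.
Placing it in house 3 leads to a contradiction, so it's in house 4.
From clue 6, the blues fan must be in house 3.
The artist is in house 4 (clue 10).
Clue 11 places the folk fan in house 4.
By clue 5, the lawyer is in house 3.
By clue 7, the nurse is in house 2.
By clue 1, the person who likes oranges is in house 1.
So house 3 gets apples for favorite fruit.
So: house 1 = oranges/volleyball/engineer/rock, house 2 = limes/baseball/nurse/funk, house 3 = apples/badminton/lawyer/blues, house 4 = pears/soccer/artist/folk.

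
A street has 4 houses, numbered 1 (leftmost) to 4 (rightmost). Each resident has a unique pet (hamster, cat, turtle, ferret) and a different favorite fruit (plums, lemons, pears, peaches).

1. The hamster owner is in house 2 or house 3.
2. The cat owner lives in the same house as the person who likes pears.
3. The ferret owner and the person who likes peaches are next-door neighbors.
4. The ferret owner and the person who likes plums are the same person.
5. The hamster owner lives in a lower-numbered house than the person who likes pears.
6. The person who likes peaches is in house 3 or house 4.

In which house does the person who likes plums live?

2

House 1 pet: only turtle fits.
The only favorite fruit still possible for house 1 is lemons.
House 2's favorite fruit must be plums (nothing else left).
Clue 4: the ferret owner is in house 2.
That leaves cat as the pet for house 4.
By clue 2, the person who likes pears is in house 4.
By clue 3, the person who likes peaches is in house 3.
House 3's pet must be hamster (nothing else left).
So: house 1 = turtle/lemons, house 2 = ferret/plums, house 3 = hamster/peaches, house 4 = cat/pears.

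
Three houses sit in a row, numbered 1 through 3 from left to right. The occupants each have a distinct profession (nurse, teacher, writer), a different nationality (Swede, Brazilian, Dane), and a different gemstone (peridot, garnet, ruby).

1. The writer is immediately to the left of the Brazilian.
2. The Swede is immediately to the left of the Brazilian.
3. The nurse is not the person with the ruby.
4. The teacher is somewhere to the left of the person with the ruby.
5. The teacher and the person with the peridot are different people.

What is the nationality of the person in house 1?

The only profession still possible for house 3 is nurse.
By clue 3, the person with the ruby is in house 2.
By clue 4, the teacher is in house 1.
House 2's profession must be writer (nothing else left).
House 1 gemstone: only garnet fits.
House 3's gemstone must be peridot (nothing else left).
From clue 1, the Brazilian must be in house 3.
Clue 2: the Swede is in house 2.
The only nationality still possible for house 1 is Dane.
So: house 1 = teacher/Dane/garnet, house 2 = writer/Swede/ruby, house 3 = nurse/Brazilian/peridot.

Dane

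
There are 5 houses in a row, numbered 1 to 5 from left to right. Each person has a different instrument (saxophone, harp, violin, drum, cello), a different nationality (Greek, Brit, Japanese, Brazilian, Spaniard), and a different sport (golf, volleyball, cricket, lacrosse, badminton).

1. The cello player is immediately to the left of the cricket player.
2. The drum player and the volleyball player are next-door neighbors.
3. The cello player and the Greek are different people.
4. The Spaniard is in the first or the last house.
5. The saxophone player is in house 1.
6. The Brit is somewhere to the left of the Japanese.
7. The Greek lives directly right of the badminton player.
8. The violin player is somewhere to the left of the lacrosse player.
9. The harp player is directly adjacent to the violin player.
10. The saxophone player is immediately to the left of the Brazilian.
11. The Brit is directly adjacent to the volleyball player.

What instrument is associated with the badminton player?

From clue 5, the saxophone player must be in house 1.
From clue 10, the Brazilian must be in house 2.
That leaves golf as the sport for house 1.
The Spaniard is narrowed to house 1 or 5; consider each.
Placing it in house 5 leads to a contradiction, so it's in house 1.
The Brit is narrowed to house 3 or 4; consider each.
Placing it in house 4 leads to a contradiction, so it's in house 3.
That leaves volleyball as the sport for house 2.
The drum player is in house 3 (clue 2).
So house 5 gets harp for instrument.
The violin player is in house 4 (clue 9).
So house 2 gets cello for instrument.
From clue 1, the cricket player must be in house 3.
By clue 8, the lacrosse player is in house 5.
So house 4 gets badminton for sport.
By clue 7, the Greek is in house 5.
So house 4 gets Japanese for nationality.
So: house 1 = saxophone/Spaniard/golf, house 2 = cello/Brazilian/volleyball, house 3 = drum/Brit/cricket, house 4 = violin/Japanese/badminton, house 5 = harp/Greek/lacrosse.

violin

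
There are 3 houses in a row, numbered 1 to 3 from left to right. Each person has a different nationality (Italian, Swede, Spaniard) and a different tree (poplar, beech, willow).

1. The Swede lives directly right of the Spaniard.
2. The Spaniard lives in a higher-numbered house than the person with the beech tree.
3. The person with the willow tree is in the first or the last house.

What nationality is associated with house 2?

Spaniard

The Spaniard is in house 2 (clue 2).
Clue 2 places the person with the beech tree in house 1.
House 1 nationality: only Italian fits.
House 3's nationality must be Swede (nothing else left).
The only tree still possible for house 2 is poplar.
House 3 tree: only willow fits.
So: house 1 = Italian/beech, house 2 = Spaniard/poplar, house 3 = Swede/willow.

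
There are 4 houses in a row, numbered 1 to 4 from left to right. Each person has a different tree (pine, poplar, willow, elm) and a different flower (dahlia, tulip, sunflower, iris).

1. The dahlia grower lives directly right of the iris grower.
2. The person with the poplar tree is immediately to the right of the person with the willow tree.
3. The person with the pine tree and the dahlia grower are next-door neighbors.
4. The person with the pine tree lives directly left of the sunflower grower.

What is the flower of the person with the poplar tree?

The person with the pine tree is narrowed to house 1 or 2 or 3; consider each.
Placing it in house 1 and house 2 leads to a contradiction, so it's in house 3.
The sunflower grower is in house 4 (clue 4).
Clue 1 places the iris grower in house 1.
By clue 2, the person with the poplar tree is in house 2.
The person with the willow tree is in house 1 (clue 2).
House 4 tree: only elm fits.
That leaves dahlia as the flower for house 2.
The only flower still possible for house 3 is tulip.
So: house 1 = willow/iris, house 2 = poplar/dahlia, house 3 = pine/tulip, house 4 = elm/sunflower.

dahlia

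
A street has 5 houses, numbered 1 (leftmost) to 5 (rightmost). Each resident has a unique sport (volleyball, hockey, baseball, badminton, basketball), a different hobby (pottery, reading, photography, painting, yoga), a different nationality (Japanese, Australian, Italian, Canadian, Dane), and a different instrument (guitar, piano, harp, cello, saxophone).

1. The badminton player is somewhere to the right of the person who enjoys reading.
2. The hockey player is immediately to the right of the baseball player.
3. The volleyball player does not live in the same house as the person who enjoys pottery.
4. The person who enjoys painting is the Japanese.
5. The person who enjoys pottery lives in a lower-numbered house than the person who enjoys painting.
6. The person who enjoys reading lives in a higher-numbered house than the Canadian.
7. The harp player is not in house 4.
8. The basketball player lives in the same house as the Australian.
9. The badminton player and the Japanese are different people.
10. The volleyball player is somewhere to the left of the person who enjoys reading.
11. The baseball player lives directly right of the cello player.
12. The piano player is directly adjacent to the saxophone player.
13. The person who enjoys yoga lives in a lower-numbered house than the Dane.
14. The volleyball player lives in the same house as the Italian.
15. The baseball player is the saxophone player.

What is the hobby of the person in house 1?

The badminton player is narrowed to house 3 or 4 or 5; consider each.
Placing it in house 3 and house 4 leads to a contradiction, so it's in house 5.
House 5 hobby: only photography fits.
That leaves Dane as the nationality for house 5.
The baseball player is narrowed to house 2 or 3; consider each.
Placing it in house 3 leads to a contradiction, so it's in house 2.
Clue 2 places the hockey player in house 3.
From clue 11, the cello player must be in house 1.
From clue 15, the saxophone player must be in house 2.
The only sport still possible for house 4 is basketball.
Clue 8: the Australian is in house 4.
Clue 12 places the piano player in house 3.
Clue 14: the Italian is in house 1.
So house 1 gets volleyball for sport.
That leaves yoga as the hobby for house 1.
The only instrument still possible for house 4 is guitar.
House 5 instrument: only harp fits.
Clue 4: the person who enjoys painting is in house 3.
By clue 4, the Japanese is in house 3.
Clue 5: the person who enjoys pottery is in house 2.
The only hobby still possible for house 4 is reading.
House 2's nationality must be Canadian (nothing else left).
So: house 1 = volleyball/yoga/Italian/cello, house 2 = baseball/pottery/Canadian/saxophone, house 3 = hockey/painting/Japanese/piano, house 4 = basketball/reading/Australian/guitar, house 5 = badminton/photography/Dane/harp.

yoga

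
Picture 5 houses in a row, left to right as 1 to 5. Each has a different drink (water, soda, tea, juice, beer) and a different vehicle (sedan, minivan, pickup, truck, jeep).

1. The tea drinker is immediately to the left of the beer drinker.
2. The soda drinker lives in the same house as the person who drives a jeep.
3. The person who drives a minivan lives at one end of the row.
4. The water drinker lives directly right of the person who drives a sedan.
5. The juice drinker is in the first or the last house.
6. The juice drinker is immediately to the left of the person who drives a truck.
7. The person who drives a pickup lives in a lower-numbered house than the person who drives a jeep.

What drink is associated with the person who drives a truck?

tea

By clue 6, the juice drinker is in house 1.
From clue 6, the person who drives a truck must be in house 2.
The person who drives a minivan is narrowed to house 1 or 5; consider each.
Placing it in house 5 leads to a contradiction, so it's in house 1.
The only vehicle still possible for house 5 is jeep.
Clue 2 places the soda drinker in house 5.
House 2's drink must be tea (nothing else left).
House 3's drink must be beer (nothing else left).
That leaves water as the drink for house 4.
The person who drives a sedan is in house 3 (clue 4).
The only vehicle still possible for house 4 is pickup.
So: house 1 = juice/minivan, house 2 = tea/truck, house 3 = beer/sedan, house 4 = water/pickup, house 5 = soda/jeep.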